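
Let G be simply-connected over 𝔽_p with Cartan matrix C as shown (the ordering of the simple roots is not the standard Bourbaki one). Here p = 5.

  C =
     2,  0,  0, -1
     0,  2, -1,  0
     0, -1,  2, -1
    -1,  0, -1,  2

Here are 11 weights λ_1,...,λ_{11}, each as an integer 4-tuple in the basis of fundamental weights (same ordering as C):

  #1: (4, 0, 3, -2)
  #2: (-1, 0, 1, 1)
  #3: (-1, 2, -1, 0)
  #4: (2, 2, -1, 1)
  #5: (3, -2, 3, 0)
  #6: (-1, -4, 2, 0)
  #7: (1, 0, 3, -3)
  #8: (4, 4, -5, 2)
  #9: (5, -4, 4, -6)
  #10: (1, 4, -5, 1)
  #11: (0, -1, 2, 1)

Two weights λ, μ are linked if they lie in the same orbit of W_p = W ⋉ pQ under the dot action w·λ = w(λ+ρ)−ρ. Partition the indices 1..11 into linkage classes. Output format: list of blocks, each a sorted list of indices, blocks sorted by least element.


C ↔ A_4 under row/col permutation; |W(A_4)| = 120.

Each λ_j+ρ reduced to Ā_5; 4-tuples below use C's row order:

  λ_1 → (0, 3, 0, 1);  λ_2 → (0, 1, 2, 2);  λ_3 → (0, 3, 0, 1);  λ_4 → (0, 0, 0, 2);  λ_5 → (0, 3, 0, 1);  λ_6 → (0, 3, 0, 1);  λ_7 → (0, 1, 2, 2);  λ_8 → (0, 3, 0, 1);  λ_9 → (0, 1, 2, 2);  λ_10 → (0, 1, 2, 2);  λ_11 → (0, 1, 2, 2)

3 distinct reps among the 11 weights ⇒ 3 W_5-linkage classes:

[[1, 3, 5, 6, 8], [2, 7, 9, 10, 11], [4]]


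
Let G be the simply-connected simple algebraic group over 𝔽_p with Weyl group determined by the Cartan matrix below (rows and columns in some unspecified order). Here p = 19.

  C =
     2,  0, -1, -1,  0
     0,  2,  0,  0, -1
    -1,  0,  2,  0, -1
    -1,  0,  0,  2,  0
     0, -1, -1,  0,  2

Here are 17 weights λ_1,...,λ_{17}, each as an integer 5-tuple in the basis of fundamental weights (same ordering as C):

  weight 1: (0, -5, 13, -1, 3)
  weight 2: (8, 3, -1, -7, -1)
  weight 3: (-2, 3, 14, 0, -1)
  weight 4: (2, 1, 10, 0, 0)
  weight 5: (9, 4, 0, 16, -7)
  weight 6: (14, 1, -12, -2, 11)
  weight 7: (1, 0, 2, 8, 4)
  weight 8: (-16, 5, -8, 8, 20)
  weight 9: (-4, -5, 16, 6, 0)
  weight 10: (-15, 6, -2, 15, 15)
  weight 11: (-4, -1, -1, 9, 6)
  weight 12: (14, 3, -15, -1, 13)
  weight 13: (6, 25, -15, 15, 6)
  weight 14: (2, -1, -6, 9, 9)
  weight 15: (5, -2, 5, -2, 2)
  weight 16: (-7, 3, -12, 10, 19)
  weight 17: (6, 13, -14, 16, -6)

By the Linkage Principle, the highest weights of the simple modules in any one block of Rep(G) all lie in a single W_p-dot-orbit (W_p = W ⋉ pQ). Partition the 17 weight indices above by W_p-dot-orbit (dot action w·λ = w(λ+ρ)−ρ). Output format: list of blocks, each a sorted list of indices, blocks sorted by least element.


Cartan matrix: type A_5 (|W|=720); un-permuting the 5 rows.

Alcove-folded reps (p=19, 17 weights, presented ϖ-order):

  λ_1+ρ ↦ (1, 4, 14, 0, 0)
  λ_2+ρ ↦ (3, 4, 0, 6, 0)
  λ_3+ρ ↦ (1, 4, 14, 0, 0)
  λ_4+ρ ↦ (3, 2, 11, 1, 1)
  λ_5+ρ ↦ (2, 0, 3, 8, 5)
  λ_6+ρ ↦ (3, 2, 11, 1, 1)
  λ_7+ρ ↦ (2, 0, 3, 8, 5)
  λ_8+ρ ↦ (5, 1, 6, 1, 2)
  λ_9+ρ ↦ (3, 2, 11, 1, 1)
  λ_10+ρ ↦ (3, 2, 11, 1, 1)
  λ_11+ρ ↦ (0, 0, 3, 7, 4)
  λ_12+ρ ↦ (1, 4, 14, 0, 0)
  λ_13+ρ ↦ (0, 0, 3, 7, 4)
  λ_14+ρ ↦ (2, 0, 3, 8, 5)
  λ_15+ρ ↦ (5, 1, 6, 1, 2)
  λ_16+ρ ↦ (5, 1, 6, 1, 2)
  λ_17+ρ ↦ (5, 1, 6, 1, 2)

Linkage partition of the 17 weights (6 classes, p=19):

[[1, 3, 12], [2], [4, 6, 9, 10], [5, 7, 14], [8, 15, 16, 17], [11, 13]]


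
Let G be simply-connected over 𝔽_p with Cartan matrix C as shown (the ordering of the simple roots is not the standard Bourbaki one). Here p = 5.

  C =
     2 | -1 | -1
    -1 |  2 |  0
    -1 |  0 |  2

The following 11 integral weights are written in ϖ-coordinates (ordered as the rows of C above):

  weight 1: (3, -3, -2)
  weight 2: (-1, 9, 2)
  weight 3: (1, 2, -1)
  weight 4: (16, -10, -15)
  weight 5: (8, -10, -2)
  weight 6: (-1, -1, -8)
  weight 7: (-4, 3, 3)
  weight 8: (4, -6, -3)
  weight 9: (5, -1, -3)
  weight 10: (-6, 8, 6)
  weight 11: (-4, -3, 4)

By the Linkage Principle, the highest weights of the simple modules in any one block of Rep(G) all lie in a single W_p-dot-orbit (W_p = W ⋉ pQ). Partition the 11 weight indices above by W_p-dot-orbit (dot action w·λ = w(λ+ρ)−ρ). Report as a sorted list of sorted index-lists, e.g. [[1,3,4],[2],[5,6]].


A_3 Cartan matrix, 3 simple roots permuted; ρ=(1,1,1).

Folding the 11 weights λ_j+ρ into Ā_5 (reps in the given 3-coord order):

  λ_1+ρ ↦ (1, 2, 1)
  λ_2+ρ ↦ (2, 3, 0)
  λ_3+ρ ↦ (2, 3, 0)
  λ_4+ρ ↦ (1, 2, 1)
  λ_5+ρ ↦ (3, 1, 1)
  λ_6+ρ ↦ (2, 3, 0)
  λ_7+ρ ↦ (3, 1, 1)
  λ_8+ρ ↦ (2, 3, 0)
  λ_9+ρ ↦ (3, 1, 1)
  λ_10+ρ ↦ (1, 1, 3)
  λ_11+ρ ↦ (2, 3, 0)

These 11 weights hit 4 W_5-dot-orbits; sizes (2, 5, 3, 1):

[[1, 4], [2, 3, 6, 8, 11], [5, 7, 9], [10]]


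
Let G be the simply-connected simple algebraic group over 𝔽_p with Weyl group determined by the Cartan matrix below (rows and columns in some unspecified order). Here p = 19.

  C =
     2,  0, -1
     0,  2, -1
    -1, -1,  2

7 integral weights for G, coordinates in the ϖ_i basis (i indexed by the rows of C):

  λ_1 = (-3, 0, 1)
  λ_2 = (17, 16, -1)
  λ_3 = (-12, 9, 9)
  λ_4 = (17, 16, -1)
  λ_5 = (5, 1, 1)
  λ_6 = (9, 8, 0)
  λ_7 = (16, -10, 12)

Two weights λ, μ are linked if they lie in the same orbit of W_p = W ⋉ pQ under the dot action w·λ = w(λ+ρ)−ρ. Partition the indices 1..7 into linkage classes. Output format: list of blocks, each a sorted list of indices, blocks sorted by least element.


Type A_3, rank 3, |W|=24; reorder rows/cols to standard.

Ā_19 reps of the 7 weights (A_3, coords as presented):

    [1] (2, 1, 0)
    [2] (2, 1, 0)
    [3] (9, 8, 1)
    [4] (2, 1, 0)
    [5] (6, 2, 2)
    [6] (9, 8, 1)
    [7] (6, 2, 2)

3 distinct reps among the 7 weights ⇒ 3 W_19-linkage classes:

[[1, 2, 4], [3, 6], [5, 7]]


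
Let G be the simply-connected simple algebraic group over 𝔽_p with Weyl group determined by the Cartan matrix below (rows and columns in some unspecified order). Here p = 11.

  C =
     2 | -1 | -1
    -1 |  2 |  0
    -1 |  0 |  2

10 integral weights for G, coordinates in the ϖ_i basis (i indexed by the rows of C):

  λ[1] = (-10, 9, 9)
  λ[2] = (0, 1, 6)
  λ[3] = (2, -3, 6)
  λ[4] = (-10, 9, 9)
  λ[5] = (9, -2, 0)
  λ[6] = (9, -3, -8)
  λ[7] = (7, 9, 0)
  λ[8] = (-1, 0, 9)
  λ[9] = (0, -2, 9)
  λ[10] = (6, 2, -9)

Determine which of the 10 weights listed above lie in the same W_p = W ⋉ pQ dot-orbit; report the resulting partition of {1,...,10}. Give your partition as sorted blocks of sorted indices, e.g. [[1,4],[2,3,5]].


A_3 Cartan matrix, 3 simple roots permuted; ρ=(1,1,1).

λ_j+ρ reflected into Ā_11 (⟨·,θ^∨⟩≤11); 3-tuples as given:

  λ_1+ρ ↦ (9, 1, 1);  λ_2+ρ ↦ (1, 2, 7);  λ_3+ρ ↦ (1, 2, 7);  λ_4+ρ ↦ (9, 1, 1);  λ_5+ρ ↦ (9, 1, 1);  λ_6+ρ ↦ (1, 2, 7);  λ_7+ρ ↦ (1, 2, 7);  λ_8+ρ ↦ (0, 1, 10);  λ_9+ρ ↦ (0, 1, 10);  λ_10+ρ ↦ (1, 2, 7)

Partition of {1..10} into 3 W_11-dot-orbits:

[[1, 4, 5], [2, 3, 6, 7, 10], [8, 9]]


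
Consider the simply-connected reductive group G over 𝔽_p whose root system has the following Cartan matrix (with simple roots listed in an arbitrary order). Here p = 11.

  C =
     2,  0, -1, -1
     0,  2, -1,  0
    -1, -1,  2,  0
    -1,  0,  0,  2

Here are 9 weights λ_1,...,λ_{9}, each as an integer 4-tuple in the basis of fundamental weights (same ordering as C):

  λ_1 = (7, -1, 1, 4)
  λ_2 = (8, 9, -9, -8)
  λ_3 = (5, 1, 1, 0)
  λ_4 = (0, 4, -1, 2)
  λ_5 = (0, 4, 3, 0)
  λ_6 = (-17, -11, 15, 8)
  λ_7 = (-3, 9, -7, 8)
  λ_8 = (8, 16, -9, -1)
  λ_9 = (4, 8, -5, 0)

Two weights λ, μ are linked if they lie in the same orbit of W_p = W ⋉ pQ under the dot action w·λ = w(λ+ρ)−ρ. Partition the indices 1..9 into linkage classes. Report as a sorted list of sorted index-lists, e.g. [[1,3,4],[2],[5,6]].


Type A_4, rank 4, |W|=120; reorder rows/cols to standard.

W_11-reps of the 9 weights in Ā_11 (same 4-coord order as C):

    1: (6, 2, 2, 1)
    2: (6, 2, 2, 1)
    3: (6, 2, 2, 1)
    4: (1, 5, 0, 3)
    5: (1, 5, 4, 1)
    6: (1, 5, 4, 1)
    7: (6, 2, 2, 1)
    8: (6, 2, 2, 1)
    9: (1, 5, 4, 1)

Linkage partition of the 9 weights (3 classes, p=11):

[[1, 2, 3, 7, 8], [4], [5, 6, 9]]


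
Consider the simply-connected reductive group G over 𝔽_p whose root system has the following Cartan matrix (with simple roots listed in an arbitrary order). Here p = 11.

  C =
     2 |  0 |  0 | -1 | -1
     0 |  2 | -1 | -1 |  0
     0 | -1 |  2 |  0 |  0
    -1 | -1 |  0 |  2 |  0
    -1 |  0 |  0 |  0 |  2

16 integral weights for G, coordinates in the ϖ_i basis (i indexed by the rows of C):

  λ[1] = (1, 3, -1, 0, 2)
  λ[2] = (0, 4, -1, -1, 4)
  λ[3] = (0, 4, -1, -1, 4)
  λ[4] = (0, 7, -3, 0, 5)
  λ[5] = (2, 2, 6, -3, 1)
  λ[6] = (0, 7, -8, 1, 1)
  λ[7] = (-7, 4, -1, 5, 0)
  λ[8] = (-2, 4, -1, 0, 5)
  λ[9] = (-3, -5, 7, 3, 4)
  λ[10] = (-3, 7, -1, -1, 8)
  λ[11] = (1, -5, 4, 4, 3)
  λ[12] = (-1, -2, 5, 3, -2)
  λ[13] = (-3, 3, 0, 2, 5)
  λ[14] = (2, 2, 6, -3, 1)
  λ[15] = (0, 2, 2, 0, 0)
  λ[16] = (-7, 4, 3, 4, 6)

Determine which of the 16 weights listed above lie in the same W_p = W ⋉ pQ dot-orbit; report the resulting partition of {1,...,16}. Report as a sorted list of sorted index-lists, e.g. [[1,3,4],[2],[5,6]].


Cartan matrix: type A_5 (|W|=720); un-permuting the 5 rows.

W_11-reps of the 16 weights in Ā_11 (same 5-coord order as C):

    λ_1+ρ ↦ (2, 4, 0, 1, 3)
    λ_2+ρ ↦ (1, 5, 0, 0, 5)
    λ_3+ρ ↦ (1, 5, 0, 0, 5)
    λ_4+ρ ↦ (1, 3, 3, 1, 1)
    λ_5+ρ ↦ (1, 1, 5, 2, 0)
    λ_6+ρ ↦ (1, 1, 5, 2, 0)
    λ_7+ρ ↦ (1, 5, 0, 0, 5)
    λ_8+ρ ↦ (1, 5, 0, 0, 5)
    λ_9+ρ ↦ (0, 2, 4, 2, 3)
    λ_10+ρ ↦ (0, 2, 4, 2, 3)
    λ_11+ρ ↦ (2, 4, 0, 1, 3)
    λ_12+ρ ↦ (1, 1, 5, 2, 0)
    λ_13+ρ ↦ (2, 4, 0, 1, 3)
    λ_14+ρ ↦ (1, 1, 5, 2, 0)
    λ_15+ρ ↦ (1, 3, 3, 1, 1)
    λ_16+ρ ↦ (2, 4, 0, 1, 3)

Grouping the 16 weights by Ā_11-representative: 5 linkage classes.

[[1, 11, 13, 16], [2, 3, 7, 8], [4, 15], [5, 6, 12, 14], [9, 10]]


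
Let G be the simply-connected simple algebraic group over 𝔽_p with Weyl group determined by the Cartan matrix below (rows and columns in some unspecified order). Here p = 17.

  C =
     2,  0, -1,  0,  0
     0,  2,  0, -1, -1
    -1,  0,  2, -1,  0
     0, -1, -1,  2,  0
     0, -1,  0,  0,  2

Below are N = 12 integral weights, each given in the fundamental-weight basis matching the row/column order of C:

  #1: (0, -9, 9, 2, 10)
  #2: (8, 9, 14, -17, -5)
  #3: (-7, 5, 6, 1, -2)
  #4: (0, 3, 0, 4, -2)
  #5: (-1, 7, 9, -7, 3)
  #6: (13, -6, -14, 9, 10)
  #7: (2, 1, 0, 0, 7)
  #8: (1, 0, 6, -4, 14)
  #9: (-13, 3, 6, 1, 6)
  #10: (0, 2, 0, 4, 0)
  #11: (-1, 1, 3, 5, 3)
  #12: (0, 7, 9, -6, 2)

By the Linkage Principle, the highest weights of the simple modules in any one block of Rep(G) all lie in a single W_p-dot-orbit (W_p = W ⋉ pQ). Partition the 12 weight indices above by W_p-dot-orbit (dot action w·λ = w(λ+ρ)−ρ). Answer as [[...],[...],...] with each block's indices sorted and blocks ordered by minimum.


Root system A_5: the 5×5 matrix C matches after relabeling.

Folding the 12 weights λ_j+ρ into Ā_17 (reps in the given 5-coord order):

  λ_1 → (1, 3, 5, 5, 3) · λ_2 → (1, 3, 1, 5, 1) · λ_3 → (6, 5, 1, 2, 1) · λ_4 → (1, 3, 1, 5, 1) · λ_5 → (0, 2, 4, 6, 4) · λ_6 → (1, 3, 5, 5, 3) · λ_7 → (3, 2, 1, 1, 8) · λ_8 → (3, 2, 1, 1, 8) · λ_9 → (4, 1, 2, 3, 4) · λ_10 → (1, 3, 1, 5, 1) · λ_11 → (0, 2, 4, 6, 4) · λ_12 → (1, 3, 5, 5, 3)

The 12 indices split into 6 linkage classes (same alcove rep ⇔ same W_17-dot-orbit):

[[1, 6, 12], [2, 4, 10], [3], [5, 11], [7, 8], [9]]


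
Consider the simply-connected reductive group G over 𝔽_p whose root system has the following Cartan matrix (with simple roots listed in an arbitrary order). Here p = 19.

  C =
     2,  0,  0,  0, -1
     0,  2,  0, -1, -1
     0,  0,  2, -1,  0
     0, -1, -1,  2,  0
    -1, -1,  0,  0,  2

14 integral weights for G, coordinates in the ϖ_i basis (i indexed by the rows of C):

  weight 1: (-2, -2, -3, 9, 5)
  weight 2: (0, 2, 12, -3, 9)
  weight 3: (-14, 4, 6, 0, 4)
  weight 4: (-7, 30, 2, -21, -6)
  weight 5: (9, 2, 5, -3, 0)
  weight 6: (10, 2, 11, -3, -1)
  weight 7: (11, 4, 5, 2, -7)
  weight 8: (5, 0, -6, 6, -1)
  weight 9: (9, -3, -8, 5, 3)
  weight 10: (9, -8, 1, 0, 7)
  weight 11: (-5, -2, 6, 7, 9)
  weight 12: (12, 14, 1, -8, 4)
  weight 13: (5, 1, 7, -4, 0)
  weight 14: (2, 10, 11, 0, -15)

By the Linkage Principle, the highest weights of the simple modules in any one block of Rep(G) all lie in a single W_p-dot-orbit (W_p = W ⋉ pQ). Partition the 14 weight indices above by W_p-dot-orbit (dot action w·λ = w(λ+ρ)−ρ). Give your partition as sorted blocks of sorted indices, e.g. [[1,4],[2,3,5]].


Root system A_5: the 5×5 matrix C matches after relabeling.

Ā_19 reps of the 14 weights (A_5, coords as presented):

  [1] (1, 1, 2, 7, 4) · [2] (5, 1, 5, 2, 5) · [3] (5, 1, 5, 2, 5) · [4] (6, 1, 5, 2, 0) · [5] (10, 1, 4, 2, 1) · [6] (6, 1, 5, 2, 0) · [7] (5, 1, 5, 2, 5) · [8] (6, 1, 5, 2, 0) · [9] (10, 1, 4, 2, 1) · [10] (10, 1, 4, 2, 1) · [11] (1, 1, 2, 7, 4) · [12] (1, 1, 2, 7, 4) · [13] (6, 1, 5, 2, 0) · [14] (6, 1, 5, 2, 0)

Linkage partition of the 14 weights (4 classes, p=19):

[[1, 11, 12], [2, 3, 7], [4, 6, 8, 13, 14], [5, 9, 10]]


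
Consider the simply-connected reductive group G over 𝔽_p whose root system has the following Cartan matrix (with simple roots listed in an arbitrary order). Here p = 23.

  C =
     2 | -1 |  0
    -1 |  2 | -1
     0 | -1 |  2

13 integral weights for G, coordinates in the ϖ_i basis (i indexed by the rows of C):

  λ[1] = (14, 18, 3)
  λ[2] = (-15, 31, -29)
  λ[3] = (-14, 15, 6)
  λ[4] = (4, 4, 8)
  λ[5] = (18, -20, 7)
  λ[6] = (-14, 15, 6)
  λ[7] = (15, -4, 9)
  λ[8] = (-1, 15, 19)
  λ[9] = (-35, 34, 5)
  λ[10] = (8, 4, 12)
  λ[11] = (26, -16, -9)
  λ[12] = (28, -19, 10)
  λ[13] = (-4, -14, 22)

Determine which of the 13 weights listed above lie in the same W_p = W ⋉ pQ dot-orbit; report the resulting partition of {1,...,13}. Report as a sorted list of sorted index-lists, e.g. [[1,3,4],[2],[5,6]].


Root system A_3: the 3×3 matrix C matches after relabeling.

λ_j+ρ reflected into Ā_23 (⟨·,θ^∨⟩≤23); 3-tuples as given:

  λ_1+ρ ↦ (0, 8, 11) · λ_2+ρ ↦ (5, 5, 9) · λ_3+ρ ↦ (13, 3, 7) · λ_4+ρ ↦ (5, 5, 9) · λ_5+ρ ↦ (0, 8, 11) · λ_6+ρ ↦ (13, 3, 7) · λ_7+ρ ↦ (13, 3, 7) · λ_8+ρ ↦ (13, 3, 7) · λ_9+ρ ↦ (5, 11, 1) · λ_10+ρ ↦ (5, 5, 9) · λ_11+ρ ↦ (0, 8, 11) · λ_12+ρ ↦ (5, 11, 1) · λ_13+ρ ↦ (13, 3, 7)

These 13 weights hit 4 W_23-dot-orbits; sizes (3, 3, 5, 2):

[[1, 5, 11], [2, 4, 10], [3, 6, 7, 8, 13], [9, 12]]


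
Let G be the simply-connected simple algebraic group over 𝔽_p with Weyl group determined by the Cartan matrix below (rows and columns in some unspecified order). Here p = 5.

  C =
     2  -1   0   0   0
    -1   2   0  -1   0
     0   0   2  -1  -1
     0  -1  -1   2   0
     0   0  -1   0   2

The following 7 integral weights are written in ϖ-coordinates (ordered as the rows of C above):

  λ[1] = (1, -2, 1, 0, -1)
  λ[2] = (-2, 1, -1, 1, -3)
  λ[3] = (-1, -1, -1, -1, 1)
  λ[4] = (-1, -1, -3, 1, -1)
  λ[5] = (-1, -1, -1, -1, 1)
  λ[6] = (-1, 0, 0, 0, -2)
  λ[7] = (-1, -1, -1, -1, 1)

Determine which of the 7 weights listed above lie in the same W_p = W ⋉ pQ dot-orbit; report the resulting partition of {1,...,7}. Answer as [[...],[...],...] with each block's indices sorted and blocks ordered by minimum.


A_5 Cartan matrix, 5 simple roots permuted; ρ=(1,1,1,1,1).

W_5-reps of the 7 weights in Ā_5 (same 5-coord order as C):

  1: (1, 1, 2, 0, 0) · 2: (1, 1, 2, 0, 0) · 3: (0, 0, 0, 0, 2) · 4: (0, 0, 0, 0, 2) · 5: (0, 0, 0, 0, 2) · 6: (0, 1, 0, 1, 1) · 7: (0, 0, 0, 0, 2)

3 distinct reps among the 7 weights ⇒ 3 W_5-linkage classes:

[[1, 2], [3, 4, 5, 7], [6]]


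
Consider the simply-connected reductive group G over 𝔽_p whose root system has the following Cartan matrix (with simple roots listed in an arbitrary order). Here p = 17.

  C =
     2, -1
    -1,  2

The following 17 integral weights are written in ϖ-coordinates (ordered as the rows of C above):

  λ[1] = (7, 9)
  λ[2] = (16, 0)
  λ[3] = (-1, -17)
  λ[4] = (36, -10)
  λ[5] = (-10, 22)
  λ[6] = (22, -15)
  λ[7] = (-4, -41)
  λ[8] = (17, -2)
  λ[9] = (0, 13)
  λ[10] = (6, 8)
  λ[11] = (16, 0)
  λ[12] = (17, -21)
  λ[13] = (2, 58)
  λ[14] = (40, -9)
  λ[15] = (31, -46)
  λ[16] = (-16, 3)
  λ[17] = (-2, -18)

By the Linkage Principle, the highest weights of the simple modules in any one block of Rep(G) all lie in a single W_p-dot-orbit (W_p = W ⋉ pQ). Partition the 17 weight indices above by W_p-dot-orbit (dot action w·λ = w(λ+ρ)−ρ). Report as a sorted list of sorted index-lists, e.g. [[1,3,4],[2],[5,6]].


Root system A_2: the 2×2 matrix C matches after relabeling.

Alcove-folded reps (p=17, 17 weights, presented ϖ-order):

  λ_1 → (7, 9)
  λ_2 → (16, 0)
  λ_3 → (16, 0)
  λ_4 → (3, 8)
  λ_5 → (3, 8)
  λ_6 → (3, 8)
  λ_7 → (3, 8)
  λ_8 → (16, 0)
  λ_9 → (1, 14)
  λ_10 → (7, 9)
  λ_11 → (16, 0)
  λ_12 → (1, 14)
  λ_13 → (3, 8)
  λ_14 → (7, 9)
  λ_15 → (4, 11)
  λ_16 → (4, 11)
  λ_17 → (16, 0)

Partition of {1..17} into 5 W_17-dot-orbits:

[[1, 10, 14], [2, 3, 8, 11, 17], [4, 5, 6, 7, 13], [9, 12], [15, 16]]


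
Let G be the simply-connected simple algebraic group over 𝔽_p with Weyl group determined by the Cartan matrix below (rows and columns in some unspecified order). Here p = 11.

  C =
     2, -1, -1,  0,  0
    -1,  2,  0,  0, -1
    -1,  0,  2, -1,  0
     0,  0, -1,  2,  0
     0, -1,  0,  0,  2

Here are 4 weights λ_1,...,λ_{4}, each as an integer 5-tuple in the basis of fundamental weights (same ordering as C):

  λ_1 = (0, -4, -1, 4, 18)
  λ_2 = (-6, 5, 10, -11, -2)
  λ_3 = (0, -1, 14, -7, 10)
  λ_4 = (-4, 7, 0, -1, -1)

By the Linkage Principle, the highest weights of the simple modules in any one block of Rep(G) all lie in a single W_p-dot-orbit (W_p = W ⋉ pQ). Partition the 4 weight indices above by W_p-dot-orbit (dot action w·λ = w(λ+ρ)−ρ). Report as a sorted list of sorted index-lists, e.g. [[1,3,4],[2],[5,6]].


Dynkin diagram of C (from the 8 off-diagonal −1 entries): A_5.

W_11-reps of the 4 weights in Ā_11 (same 5-coord order as C):

    λ_1+ρ ↦ (1, 5, 0, 2, 0)
    λ_2+ρ ↦ (1, 0, 4, 5, 0)
    λ_3+ρ ↦ (1, 0, 4, 5, 0)
    λ_4+ρ ↦ (1, 5, 0, 2, 0)

Linkage partition of the 4 weights (2 classes, p=11):

[[1, 4], [2, 3]]


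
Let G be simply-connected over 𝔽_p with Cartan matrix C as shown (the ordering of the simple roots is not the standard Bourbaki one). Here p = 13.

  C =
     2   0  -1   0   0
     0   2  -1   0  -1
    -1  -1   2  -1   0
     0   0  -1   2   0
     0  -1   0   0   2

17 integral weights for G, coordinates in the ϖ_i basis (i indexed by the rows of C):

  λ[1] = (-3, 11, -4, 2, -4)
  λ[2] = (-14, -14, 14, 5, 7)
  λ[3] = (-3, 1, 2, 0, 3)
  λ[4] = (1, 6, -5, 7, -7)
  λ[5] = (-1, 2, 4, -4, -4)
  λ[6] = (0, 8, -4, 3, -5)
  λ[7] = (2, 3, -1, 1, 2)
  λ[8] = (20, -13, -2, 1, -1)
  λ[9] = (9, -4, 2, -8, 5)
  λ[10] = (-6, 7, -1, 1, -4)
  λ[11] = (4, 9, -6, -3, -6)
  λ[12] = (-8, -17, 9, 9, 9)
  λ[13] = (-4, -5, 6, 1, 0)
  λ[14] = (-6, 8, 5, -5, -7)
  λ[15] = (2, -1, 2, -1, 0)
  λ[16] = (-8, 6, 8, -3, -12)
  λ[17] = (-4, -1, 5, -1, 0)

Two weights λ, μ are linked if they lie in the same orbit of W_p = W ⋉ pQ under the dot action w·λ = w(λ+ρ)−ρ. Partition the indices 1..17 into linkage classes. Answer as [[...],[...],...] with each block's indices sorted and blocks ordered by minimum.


Dynkin diagram of C (from the 8 off-diagonal −1 entries): D_5.

W_13-reps of the 17 weights in Ā_13 (same 5-coord order as C):

  λ_1 → (3, 1, 0, 2, 3);  λ_2 → (0, 0, 2, 3, 3);  λ_3 → (2, 2, 1, 1, 4);  λ_4 → (1, 2, 1, 3, 3);  λ_5 → (0, 0, 2, 3, 3);  λ_6 → (2, 2, 1, 1, 4);  λ_7 → (3, 1, 0, 2, 3);  λ_8 → (3, 1, 0, 0, 7);  λ_9 → (3, 0, 3, 0, 1);  λ_10 → (0, 0, 2, 3, 3);  λ_11 → (0, 0, 2, 3, 3);  λ_12 → (3, 0, 3, 0, 1);  λ_13 → (3, 1, 0, 2, 3);  λ_14 → (2, 2, 1, 1, 4);  λ_15 → (3, 0, 3, 0, 1);  λ_16 → (2, 2, 1, 1, 4);  λ_17 → (3, 0, 3, 0, 1)

Partition of {1..17} into 6 W_13-dot-orbits:

[[1, 7, 13], [2, 5, 10, 11], [3, 6, 14, 16], [4], [8], [9, 12, 15, 17]]


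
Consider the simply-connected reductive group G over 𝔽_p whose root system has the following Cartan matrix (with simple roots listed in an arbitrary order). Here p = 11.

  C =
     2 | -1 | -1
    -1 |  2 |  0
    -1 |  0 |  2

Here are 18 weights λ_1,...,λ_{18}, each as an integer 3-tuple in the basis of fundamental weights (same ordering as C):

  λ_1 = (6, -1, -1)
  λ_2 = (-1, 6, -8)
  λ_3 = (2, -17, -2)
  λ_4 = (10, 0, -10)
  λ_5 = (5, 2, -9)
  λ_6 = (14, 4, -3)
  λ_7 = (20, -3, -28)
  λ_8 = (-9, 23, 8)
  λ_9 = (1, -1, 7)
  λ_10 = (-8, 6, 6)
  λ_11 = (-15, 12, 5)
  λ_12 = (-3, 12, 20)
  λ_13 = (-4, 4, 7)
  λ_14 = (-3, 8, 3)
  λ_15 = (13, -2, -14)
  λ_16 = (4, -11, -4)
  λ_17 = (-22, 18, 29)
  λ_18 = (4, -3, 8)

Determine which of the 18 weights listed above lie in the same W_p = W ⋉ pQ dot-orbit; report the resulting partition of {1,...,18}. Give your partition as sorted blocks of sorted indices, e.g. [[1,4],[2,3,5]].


Type A_3, rank 3, |W|=24; reorder rows/cols to standard.

Each λ_j+ρ reduced to Ā_11; 3-tuples below use C's row order:

  λ_1 → (7, 0, 0) · λ_2 → (7, 0, 0) · λ_3 → (2, 1, 6) · λ_4 → (2, 0, 8) · λ_5 → (2, 1, 6) · λ_6 → (2, 2, 5) · λ_7 → (3, 2, 5) · λ_8 → (2, 1, 6) · λ_9 → (2, 0, 8) · λ_10 → (7, 0, 0) · λ_11 → (3, 2, 5) · λ_12 → (2, 0, 8) · λ_13 → (3, 2, 5) · λ_14 → (2, 7, 2) · λ_15 → (2, 0, 8) · λ_16 → (3, 2, 5) · λ_17 → (2, 1, 6) · λ_18 → (2, 1, 6)

Partition of {1..18} into 6 W_11-dot-orbits:

[[1, 2, 10], [3, 5, 8, 17, 18], [4, 9, 12, 15], [6], [7, 11, 13, 16], [14]]


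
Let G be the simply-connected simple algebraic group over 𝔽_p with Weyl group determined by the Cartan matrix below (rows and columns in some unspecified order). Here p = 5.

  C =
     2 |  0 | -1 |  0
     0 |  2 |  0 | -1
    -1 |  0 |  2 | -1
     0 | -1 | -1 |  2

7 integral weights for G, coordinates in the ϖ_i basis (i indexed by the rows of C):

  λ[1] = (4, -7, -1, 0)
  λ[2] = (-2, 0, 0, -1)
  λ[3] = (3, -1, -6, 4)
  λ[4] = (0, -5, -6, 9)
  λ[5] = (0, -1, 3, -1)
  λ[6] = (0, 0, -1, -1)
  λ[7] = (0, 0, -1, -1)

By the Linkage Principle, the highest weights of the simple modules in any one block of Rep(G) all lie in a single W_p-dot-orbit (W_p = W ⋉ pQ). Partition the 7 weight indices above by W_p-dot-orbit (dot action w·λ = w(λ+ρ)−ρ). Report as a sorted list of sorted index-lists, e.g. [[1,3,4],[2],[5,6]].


Root system A_4: the 4×4 matrix C matches after relabeling.

W_5-reps of the 7 weights in Ā_5 (same 4-coord order as C):

    [1] (1, 0, 4, 0)
    [2] (1, 1, 0, 0)
    [3] (1, 0, 4, 0)
    [4] (1, 1, 0, 0)
    [5] (1, 0, 4, 0)
    [6] (1, 1, 0, 0)
    [7] (1, 1, 0, 0)

The 7 indices split into 2 linkage classes (same alcove rep ⇔ same W_5-dot-orbit):

[[1, 3, 5], [2, 4, 6, 7]]


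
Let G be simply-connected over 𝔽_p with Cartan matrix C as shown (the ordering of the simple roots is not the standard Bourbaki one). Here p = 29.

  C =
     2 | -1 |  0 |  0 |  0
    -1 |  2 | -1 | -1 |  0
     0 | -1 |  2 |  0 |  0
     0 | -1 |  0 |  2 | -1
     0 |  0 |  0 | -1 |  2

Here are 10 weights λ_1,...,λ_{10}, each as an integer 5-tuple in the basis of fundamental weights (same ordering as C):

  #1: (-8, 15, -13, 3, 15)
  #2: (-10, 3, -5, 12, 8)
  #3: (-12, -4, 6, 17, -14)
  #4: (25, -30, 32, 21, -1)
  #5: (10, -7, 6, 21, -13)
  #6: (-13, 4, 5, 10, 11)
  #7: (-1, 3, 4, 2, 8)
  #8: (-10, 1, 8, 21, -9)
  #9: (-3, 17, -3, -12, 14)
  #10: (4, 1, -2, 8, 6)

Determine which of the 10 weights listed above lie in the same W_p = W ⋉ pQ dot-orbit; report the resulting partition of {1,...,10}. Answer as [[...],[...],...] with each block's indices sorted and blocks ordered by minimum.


C ↔ D_5 under row/col permutation; |W(D_5)| = 1920.

λ_j+ρ reflected into Ā_29 (⟨·,θ^∨⟩≤29); 5-tuples as given:

  [1] (0, 4, 5, 3, 9)
  [2] (0, 4, 5, 3, 9)
  [3] (2, 3, 2, 4, 4)
  [4] (1, 3, 0, 3, 16)
  [5] (5, 1, 1, 5, 7)
  [6] (5, 1, 1, 5, 7)
  [7] (0, 4, 5, 3, 9)
  [8] (2, 3, 2, 4, 4)
  [9] (2, 3, 2, 4, 4)
  [10] (5, 1, 1, 5, 7)

Partition of {1..10} into 4 W_29-dot-orbits:

[[1, 2, 7], [3, 8, 9], [4], [5, 6, 10]]


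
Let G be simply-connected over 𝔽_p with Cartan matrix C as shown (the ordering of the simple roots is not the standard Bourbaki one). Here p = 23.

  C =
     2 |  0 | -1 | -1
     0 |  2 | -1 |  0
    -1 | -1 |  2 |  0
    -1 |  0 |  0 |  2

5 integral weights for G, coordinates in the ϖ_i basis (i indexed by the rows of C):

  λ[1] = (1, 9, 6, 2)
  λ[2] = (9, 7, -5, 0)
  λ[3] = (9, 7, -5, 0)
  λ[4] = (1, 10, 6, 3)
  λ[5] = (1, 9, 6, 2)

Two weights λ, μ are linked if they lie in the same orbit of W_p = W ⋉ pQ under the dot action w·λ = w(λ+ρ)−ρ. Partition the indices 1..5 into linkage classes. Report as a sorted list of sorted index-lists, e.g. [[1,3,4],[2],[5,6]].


A_4 Cartan matrix, 4 simple roots permuted; ρ=(1,1,1,1).

W_23-reps of the 5 weights in Ā_23 (same 4-coord order as C):

  1: (2, 10, 7, 3);  2: (6, 4, 4, 1);  3: (6, 4, 4, 1);  4: (2, 10, 7, 3);  5: (2, 10, 7, 3)

Linkage partition of the 5 weights (2 classes, p=23):

[[1, 4, 5], [2, 3]]


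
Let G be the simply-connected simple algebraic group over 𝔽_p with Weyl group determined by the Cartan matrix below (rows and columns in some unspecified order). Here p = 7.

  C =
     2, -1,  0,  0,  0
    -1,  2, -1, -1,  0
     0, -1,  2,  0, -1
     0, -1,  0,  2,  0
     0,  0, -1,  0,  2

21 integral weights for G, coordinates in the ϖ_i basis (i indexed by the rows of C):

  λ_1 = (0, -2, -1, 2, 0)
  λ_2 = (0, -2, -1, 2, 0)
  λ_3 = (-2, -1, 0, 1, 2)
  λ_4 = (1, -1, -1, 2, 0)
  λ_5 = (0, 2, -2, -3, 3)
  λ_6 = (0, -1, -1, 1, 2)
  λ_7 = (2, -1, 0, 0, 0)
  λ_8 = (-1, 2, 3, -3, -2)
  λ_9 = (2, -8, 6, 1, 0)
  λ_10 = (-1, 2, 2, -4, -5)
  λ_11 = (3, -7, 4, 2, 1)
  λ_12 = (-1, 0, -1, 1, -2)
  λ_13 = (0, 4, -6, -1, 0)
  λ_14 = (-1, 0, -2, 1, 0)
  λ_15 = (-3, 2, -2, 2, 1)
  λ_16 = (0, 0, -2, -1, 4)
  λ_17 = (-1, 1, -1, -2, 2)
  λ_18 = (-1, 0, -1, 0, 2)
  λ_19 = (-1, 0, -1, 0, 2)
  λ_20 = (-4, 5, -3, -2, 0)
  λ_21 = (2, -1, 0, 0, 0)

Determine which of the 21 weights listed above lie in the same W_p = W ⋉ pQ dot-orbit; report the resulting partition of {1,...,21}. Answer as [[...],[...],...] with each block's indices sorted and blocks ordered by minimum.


C ↔ D_5 under row/col permutation; |W(D_5)| = 1920.

λ_j+ρ reflected into Ā_7 (⟨·,θ^∨⟩≤7); 5-tuples as given:

    λ_1+ρ ↦ (0, 0, 1, 2, 0)
    λ_2+ρ ↦ (0, 0, 1, 2, 0)
    λ_3+ρ ↦ (0, 1, 0, 1, 3)
    λ_4+ρ ↦ (2, 0, 0, 3, 1)
    λ_5+ρ ↦ (1, 0, 0, 2, 3)
    λ_6+ρ ↦ (1, 0, 0, 2, 3)
    λ_7+ρ ↦ (3, 0, 1, 1, 1)
    λ_8+ρ ↦ (0, 0, 1, 2, 0)
    λ_9+ρ ↦ (2, 0, 0, 3, 1)
    λ_10+ρ ↦ (1, 0, 0, 2, 3)
    λ_11+ρ ↦ (2, 0, 0, 3, 1)
    λ_12+ρ ↦ (0, 0, 1, 2, 0)
    λ_13+ρ ↦ (1, 0, 1, 0, 4)
    λ_14+ρ ↦ (0, 0, 1, 2, 0)
    λ_15+ρ ↦ (2, 0, 0, 3, 1)
    λ_16+ρ ↦ (1, 0, 1, 0, 4)
    λ_17+ρ ↦ (0, 1, 0, 1, 3)
    λ_18+ρ ↦ (0, 1, 0, 1, 3)
    λ_19+ρ ↦ (0, 1, 0, 1, 3)
    λ_20+ρ ↦ (3, 0, 1, 1, 1)
    λ_21+ρ ↦ (3, 0, 1, 1, 1)

Grouping the 21 weights by Ā_7-representative: 6 linkage classes.

[[1, 2, 8, 12, 14], [3, 17, 18, 19], [4, 9, 11, 15], [5, 6, 10], [7, 20, 21], [13, 16]]


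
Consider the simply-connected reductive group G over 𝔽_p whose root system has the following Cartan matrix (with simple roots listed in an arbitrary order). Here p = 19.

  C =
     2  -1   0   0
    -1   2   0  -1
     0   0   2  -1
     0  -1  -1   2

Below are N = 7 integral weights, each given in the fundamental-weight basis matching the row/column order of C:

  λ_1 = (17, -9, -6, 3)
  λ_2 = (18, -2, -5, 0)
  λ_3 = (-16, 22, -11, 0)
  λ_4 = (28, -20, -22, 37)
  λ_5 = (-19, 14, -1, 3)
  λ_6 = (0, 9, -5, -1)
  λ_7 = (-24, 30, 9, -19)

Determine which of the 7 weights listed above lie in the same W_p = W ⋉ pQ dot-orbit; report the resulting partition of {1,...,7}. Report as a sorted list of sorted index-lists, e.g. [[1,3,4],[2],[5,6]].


Type A_4, rank 4, |W|=120; reorder rows/cols to standard.

W_19-reps of the 7 weights in Ā_19 (same 4-coord order as C):

  λ_1+ρ ↦ (9, 1, 4, 4) · λ_2+ρ ↦ (15, 3, 0, 1) · λ_3+ρ ↦ (9, 1, 4, 4) · λ_4+ρ ↦ (9, 8, 0, 2) · λ_5+ρ ↦ (15, 3, 0, 1) · λ_6+ρ ↦ (1, 6, 0, 4) · λ_7+ρ ↦ (1, 6, 0, 4)

4 distinct reps among the 7 weights ⇒ 4 W_19-linkage classes:

[[1, 3], [2, 5], [4], [6, 7]]


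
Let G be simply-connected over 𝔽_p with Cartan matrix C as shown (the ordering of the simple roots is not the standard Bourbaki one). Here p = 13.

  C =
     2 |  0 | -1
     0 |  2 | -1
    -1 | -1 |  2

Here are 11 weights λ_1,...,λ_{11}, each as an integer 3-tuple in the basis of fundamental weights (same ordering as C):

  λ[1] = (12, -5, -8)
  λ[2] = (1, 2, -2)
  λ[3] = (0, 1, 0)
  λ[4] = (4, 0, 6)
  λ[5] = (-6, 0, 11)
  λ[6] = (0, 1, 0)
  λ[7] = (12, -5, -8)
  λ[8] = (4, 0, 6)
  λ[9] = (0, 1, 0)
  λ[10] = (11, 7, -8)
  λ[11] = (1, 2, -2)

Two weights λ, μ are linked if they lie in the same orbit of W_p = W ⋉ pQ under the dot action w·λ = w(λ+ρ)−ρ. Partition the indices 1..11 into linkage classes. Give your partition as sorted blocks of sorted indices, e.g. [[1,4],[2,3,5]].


Cartan matrix: type A_3 (|W|=24); un-permuting the 3 rows.

Folding the 11 weights λ_j+ρ into Ā_13 (reps in the given 3-coord order):

    1: (2, 7, 4)
    2: (1, 2, 1)
    3: (1, 2, 1)
    4: (5, 1, 7)
    5: (5, 1, 7)
    6: (1, 2, 1)
    7: (2, 7, 4)
    8: (5, 1, 7)
    9: (1, 2, 1)
    10: (5, 1, 7)
    11: (1, 2, 1)

The 11 indices split into 3 linkage classes (same alcove rep ⇔ same W_13-dot-orbit):

[[1, 7], [2, 3, 6, 9, 11], [4, 5, 8, 10]]


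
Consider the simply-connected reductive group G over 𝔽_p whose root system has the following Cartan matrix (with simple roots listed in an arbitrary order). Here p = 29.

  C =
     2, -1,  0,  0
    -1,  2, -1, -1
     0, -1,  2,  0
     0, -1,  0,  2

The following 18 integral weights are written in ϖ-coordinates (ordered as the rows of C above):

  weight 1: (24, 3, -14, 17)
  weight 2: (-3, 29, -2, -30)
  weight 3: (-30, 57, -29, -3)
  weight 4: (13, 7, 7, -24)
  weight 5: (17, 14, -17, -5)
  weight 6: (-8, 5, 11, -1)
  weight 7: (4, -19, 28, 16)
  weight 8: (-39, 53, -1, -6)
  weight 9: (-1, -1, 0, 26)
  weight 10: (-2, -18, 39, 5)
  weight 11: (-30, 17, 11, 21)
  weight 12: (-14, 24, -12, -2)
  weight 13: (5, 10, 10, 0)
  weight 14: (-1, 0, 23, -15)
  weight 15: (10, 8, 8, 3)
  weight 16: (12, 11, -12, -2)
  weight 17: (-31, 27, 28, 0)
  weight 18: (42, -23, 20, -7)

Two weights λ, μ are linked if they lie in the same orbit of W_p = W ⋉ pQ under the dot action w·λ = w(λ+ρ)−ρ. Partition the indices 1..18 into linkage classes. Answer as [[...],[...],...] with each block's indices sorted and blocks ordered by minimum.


Type D_4, rank 4, |W|=192; reorder rows/cols to standard.

Folding the 18 weights λ_j+ρ into Ā_29 (reps in the given 4-coord order):

  [1] (7, 4, 5, 0)
  [2] (0, 0, 1, 27)
  [3] (0, 0, 1, 27)
  [4] (1, 6, 7, 8)
  [5] (13, 0, 11, 1)
  [6] (6, 0, 11, 1)
  [7] (13, 0, 11, 1)
  [8] (7, 4, 5, 0)
  [9] (0, 0, 1, 27)
  [10] (6, 0, 11, 1)
  [11] (6, 0, 11, 1)
  [12] (13, 0, 11, 1)
  [13] (6, 0, 11, 1)
  [14] (13, 0, 11, 1)
  [15] (7, 4, 5, 0)
  [16] (13, 0, 11, 1)
  [17] (0, 0, 1, 27)
  [18] (1, 6, 7, 8)

The 18 indices split into 5 linkage classes (same alcove rep ⇔ same W_29-dot-orbit):

[[1, 8, 15], [2, 3, 9, 17], [4, 18], [5, 7, 12, 14, 16], [6, 10, 11, 13]]


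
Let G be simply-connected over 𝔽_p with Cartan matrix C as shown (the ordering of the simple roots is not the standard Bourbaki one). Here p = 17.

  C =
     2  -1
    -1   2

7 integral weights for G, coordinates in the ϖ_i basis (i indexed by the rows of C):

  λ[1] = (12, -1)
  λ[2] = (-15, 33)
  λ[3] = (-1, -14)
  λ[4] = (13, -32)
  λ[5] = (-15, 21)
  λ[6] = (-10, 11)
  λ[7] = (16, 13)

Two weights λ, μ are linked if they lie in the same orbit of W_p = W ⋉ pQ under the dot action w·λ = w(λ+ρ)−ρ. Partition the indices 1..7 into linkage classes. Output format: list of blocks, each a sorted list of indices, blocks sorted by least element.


Dynkin diagram of C (from the 2 off-diagonal −1 entries): A_2.

Alcove-folded reps (p=17, 7 weights, presented ϖ-order):

  λ_1+ρ ↦ (13, 0) · λ_2+ρ ↦ (3, 0) · λ_3+ρ ↦ (13, 0) · λ_4+ρ ↦ (3, 0) · λ_5+ρ ↦ (9, 3) · λ_6+ρ ↦ (9, 3) · λ_7+ρ ↦ (3, 0)

Partition of {1..7} into 3 W_17-dot-orbits:

[[1, 3], [2, 4, 7], [5, 6]]


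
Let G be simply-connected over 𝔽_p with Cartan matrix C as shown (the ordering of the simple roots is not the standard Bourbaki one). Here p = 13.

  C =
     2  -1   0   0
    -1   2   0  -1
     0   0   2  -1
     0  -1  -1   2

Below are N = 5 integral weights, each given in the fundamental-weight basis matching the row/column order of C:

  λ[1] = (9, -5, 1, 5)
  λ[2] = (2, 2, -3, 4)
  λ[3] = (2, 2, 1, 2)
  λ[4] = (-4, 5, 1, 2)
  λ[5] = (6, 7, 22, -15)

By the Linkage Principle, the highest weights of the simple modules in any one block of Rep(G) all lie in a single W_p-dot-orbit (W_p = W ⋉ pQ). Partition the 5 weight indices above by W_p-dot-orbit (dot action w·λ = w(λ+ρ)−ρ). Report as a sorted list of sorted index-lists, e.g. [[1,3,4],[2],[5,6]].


C ↔ A_4 under row/col permutation; |W(A_4)| = 120.

W_13-reps of the 5 weights in Ā_13 (same 4-coord order as C):

    1: (5, 4, 1, 2)
    2: (3, 3, 2, 3)
    3: (3, 3, 2, 3)
    4: (3, 3, 2, 3)
    5: (5, 4, 1, 2)

The 5 indices split into 2 linkage classes (same alcove rep ⇔ same W_13-dot-orbit):

[[1, 5], [2, 3, 4]]


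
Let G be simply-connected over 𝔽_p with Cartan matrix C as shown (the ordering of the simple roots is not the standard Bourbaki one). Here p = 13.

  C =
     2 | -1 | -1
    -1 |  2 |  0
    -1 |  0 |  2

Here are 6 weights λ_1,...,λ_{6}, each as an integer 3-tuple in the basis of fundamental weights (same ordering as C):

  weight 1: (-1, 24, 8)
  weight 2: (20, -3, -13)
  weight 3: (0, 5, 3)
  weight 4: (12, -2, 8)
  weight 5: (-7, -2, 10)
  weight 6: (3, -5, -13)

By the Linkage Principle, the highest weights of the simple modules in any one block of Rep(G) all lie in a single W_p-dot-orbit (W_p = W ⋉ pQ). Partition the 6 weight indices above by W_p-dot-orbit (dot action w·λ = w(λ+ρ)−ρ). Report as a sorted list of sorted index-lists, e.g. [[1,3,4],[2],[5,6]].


Root system A_3: the 3×3 matrix C matches after relabeling.

λ_j+ρ reflected into Ā_13 (⟨·,θ^∨⟩≤13); 3-tuples as given:

  λ_1 → (4, 8, 0) · λ_2 → (1, 6, 4) · λ_3 → (1, 6, 4) · λ_4 → (4, 8, 0) · λ_5 → (1, 6, 4) · λ_6 → (4, 8, 0)

These 6 weights hit 2 W_13-dot-orbits; sizes (3, 3):

[[1, 4, 6], [2, 3, 5]]


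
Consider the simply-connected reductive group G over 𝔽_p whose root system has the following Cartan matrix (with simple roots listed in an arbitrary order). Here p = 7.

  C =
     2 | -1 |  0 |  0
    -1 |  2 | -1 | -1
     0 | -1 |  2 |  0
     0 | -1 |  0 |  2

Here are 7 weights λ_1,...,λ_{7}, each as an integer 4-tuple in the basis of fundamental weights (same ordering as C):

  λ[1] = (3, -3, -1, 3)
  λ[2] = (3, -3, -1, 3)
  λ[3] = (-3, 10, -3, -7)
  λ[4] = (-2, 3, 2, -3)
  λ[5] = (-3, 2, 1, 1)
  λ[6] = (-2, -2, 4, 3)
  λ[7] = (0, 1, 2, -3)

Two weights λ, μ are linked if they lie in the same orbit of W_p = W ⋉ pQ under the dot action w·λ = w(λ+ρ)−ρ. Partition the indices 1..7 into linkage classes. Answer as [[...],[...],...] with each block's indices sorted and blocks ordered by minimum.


Type D_4, rank 4, |W|=192; reorder rows/cols to standard.

Each λ_j+ρ reduced to Ā_7; 4-tuples below use C's row order:

  [1] (2, 0, 2, 2);  [2] (2, 0, 2, 2);  [3] (2, 0, 2, 2);  [4] (1, 0, 3, 2);  [5] (2, 0, 2, 2);  [6] (1, 0, 3, 2);  [7] (1, 0, 3, 2)

2 distinct reps among the 7 weights ⇒ 2 W_7-linkage classes:

[[1, 2, 3, 5], [4, 6, 7]]


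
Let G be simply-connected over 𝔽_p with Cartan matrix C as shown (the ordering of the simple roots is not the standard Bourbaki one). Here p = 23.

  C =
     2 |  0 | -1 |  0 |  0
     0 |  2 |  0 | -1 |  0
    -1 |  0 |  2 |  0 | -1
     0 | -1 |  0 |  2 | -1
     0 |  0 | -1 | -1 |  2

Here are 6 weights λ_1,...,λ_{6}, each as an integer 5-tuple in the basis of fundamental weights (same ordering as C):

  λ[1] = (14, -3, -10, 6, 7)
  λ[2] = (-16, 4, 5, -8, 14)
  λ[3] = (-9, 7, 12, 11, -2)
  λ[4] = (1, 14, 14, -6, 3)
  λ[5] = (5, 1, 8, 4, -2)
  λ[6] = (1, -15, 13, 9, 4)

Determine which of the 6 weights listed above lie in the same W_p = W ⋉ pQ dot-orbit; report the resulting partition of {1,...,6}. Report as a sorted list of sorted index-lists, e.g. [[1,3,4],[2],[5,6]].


Dynkin diagram of C (from the 8 off-diagonal −1 entries): A_5.

Alcove-folded reps (p=23, 6 weights, presented ϖ-order):

    λ_1 → (6, 2, 8, 4, 1)
    λ_2 → (6, 2, 8, 4, 1)
    λ_3 → (1, 1, 3, 10, 1)
    λ_4 → (6, 2, 8, 4, 1)
    λ_5 → (6, 2, 8, 4, 1)
    λ_6 → (6, 2, 8, 4, 1)

Grouping the 6 weights by Ā_23-representative: 2 linkage classes.

[[1, 2, 4, 5, 6], [3]]


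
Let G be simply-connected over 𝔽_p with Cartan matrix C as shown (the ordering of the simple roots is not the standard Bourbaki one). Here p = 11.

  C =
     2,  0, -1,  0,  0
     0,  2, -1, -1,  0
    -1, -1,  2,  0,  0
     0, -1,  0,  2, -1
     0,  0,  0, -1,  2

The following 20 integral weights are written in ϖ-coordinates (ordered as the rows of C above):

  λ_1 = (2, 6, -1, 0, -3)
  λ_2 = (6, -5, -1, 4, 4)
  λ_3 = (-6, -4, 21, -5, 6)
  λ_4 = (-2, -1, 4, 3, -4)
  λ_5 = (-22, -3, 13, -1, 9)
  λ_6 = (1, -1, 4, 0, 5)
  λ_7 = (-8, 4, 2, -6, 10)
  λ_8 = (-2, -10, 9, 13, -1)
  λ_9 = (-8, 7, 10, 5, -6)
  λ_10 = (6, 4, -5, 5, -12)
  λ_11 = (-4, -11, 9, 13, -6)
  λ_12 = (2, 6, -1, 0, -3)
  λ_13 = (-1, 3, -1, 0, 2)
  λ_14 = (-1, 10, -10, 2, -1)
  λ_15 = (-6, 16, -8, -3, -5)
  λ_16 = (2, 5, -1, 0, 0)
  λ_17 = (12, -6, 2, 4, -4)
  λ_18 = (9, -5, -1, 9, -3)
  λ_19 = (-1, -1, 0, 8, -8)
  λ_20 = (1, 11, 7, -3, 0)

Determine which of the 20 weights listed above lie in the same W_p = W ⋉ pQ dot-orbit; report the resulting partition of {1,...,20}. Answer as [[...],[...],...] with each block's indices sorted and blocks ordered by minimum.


Type A_5, rank 5, |W|=720; reorder rows/cols to standard.

Each λ_j+ρ reduced to Ā_11; 5-tuples below use C's row order:

  λ_1 → (3, 6, 0, 1, 1);  λ_2 → (1, 0, 4, 1, 3);  λ_3 → (0, 4, 0, 1, 3);  λ_4 → (1, 0, 4, 1, 3);  λ_5 → (0, 0, 1, 2, 7);  λ_6 → (1, 0, 4, 1, 3);  λ_7 → (0, 4, 0, 1, 3);  λ_8 → (3, 6, 0, 1, 1);  λ_9 → (2, 3, 0, 4, 1);  λ_10 → (0, 4, 0, 1, 3);  λ_11 → (3, 6, 0, 1, 1);  λ_12 → (3, 6, 0, 1, 1);  λ_13 → (0, 4, 0, 1, 3);  λ_14 → (6, 2, 0, 0, 3);  λ_15 → (1, 0, 4, 1, 3);  λ_16 → (3, 6, 0, 1, 1);  λ_17 → (6, 2, 0, 0, 3);  λ_18 → (1, 0, 4, 1, 3);  λ_19 → (0, 0, 1, 2, 7);  λ_20 → (0, 0, 1, 2, 7)

Grouping the 20 weights by Ā_11-representative: 6 linkage classes.

[[1, 8, 11, 12, 16], [2, 4, 6, 15, 18], [3, 7, 10, 13], [5, 19, 20], [9], [14, 17]]


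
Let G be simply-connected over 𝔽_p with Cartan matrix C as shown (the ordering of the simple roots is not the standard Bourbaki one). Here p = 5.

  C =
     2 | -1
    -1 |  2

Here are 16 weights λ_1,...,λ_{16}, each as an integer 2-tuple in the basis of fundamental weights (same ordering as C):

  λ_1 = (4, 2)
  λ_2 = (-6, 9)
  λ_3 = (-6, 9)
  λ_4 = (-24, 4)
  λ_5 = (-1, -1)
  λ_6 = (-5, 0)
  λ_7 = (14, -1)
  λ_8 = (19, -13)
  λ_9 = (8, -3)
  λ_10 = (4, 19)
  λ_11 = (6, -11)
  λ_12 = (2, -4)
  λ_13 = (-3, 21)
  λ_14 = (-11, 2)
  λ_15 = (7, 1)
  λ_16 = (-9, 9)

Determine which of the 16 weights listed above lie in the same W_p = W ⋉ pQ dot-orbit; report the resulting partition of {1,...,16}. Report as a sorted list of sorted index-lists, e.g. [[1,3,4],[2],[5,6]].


Root system A_2: the 2×2 matrix C matches after relabeling.

Each λ_j+ρ reduced to Ā_5; 2-tuples below use C's row order:

  1: (2, 0);  2: (0, 0);  3: (0, 0);  4: (2, 0);  5: (0, 0);  6: (1, 3);  7: (0, 0);  8: (2, 0);  9: (1, 2);  10: (0, 0);  11: (2, 0);  12: (0, 3);  13: (0, 3);  14: (2, 0);  15: (0, 3);  16: (0, 3)

5 distinct reps among the 16 weights ⇒ 5 W_5-linkage classes:

[[1, 4, 8, 11, 14], [2, 3, 5, 7, 10], [6], [9], [12, 13, 15, 16]]
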